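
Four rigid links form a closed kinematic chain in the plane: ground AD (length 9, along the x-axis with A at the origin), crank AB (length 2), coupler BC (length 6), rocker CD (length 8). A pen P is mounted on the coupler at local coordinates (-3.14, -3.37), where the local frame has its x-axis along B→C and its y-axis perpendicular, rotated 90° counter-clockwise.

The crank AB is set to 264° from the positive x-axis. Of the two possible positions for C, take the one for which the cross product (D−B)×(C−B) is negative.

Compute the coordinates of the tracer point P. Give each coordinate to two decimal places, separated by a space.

A=(0,0), D=(9.00,0)
B = A + 2.00·(cos264°, sin264°) = (-0.2091, -1.9890)
|BD| = 9.4214
circle(B,6.00) ∩ circle(D,8.00): a=3.2247, h=5.0598
  candidates: C₊=(1.8748,3.6375) cross=47.670; C₋=(4.0112,-6.2539) cross=-47.670
  mode - wants cross < 0 → take C=(4.0112,-6.2539) (cross=-47.670)
ex = (C−B)/|BC| = (0.7034,-0.7108); ey = (0.7108,0.7034)
P = B + -3.14·ex + -3.37·ey = (-4.8131,-2.1275)

-4.81 -2.13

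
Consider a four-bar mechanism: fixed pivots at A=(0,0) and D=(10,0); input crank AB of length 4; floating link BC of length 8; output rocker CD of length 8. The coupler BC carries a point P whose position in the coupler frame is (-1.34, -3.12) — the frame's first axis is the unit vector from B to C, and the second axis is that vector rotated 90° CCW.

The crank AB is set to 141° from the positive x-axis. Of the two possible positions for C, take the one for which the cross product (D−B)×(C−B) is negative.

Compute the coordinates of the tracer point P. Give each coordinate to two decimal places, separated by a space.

-6.25 1.22

A=(0,0), D=(10.00,0)
B = A + 4.00·(cos141°, sin141°) = (-3.1086, 2.5173)
|BD| = 13.3481
circle(B,8.00) ∩ circle(D,8.00): a=6.6740, h=4.4110
  candidates: C₊=(4.2776,5.5905) cross=58.879; C₋=(2.6138,-3.0732) cross=-58.879
  mode - wants cross < 0 → take C=(2.6138,-3.0732) (cross=-58.879)
ex = (C−B)/|BC| = (0.7153,-0.6988); ey = (0.6988,0.7153)
P = B + -1.34·ex + -3.12·ey = (-6.2474,1.2219)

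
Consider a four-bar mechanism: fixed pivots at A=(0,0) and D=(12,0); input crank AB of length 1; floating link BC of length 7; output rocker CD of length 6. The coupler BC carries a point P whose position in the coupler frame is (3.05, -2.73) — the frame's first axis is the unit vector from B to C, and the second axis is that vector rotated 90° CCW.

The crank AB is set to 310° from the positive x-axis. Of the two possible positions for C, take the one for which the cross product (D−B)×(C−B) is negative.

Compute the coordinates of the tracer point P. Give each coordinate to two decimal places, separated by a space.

2.40 -4.46

A=(0,0), D=(12.00,0)
B = A + 1.00·(cos310°, sin310°) = (0.6428, -0.7660)
|BD| = 11.3830
circle(B,7.00) ∩ circle(D,6.00): a=6.2625, h=3.1274
  candidates: C₊=(6.6807,2.7757) cross=35.599; C₋=(7.1016,-3.4649) cross=-35.599
  mode - wants cross < 0 → take C=(7.1016,-3.4649) (cross=-35.599)
ex = (C−B)/|BC| = (0.9227,-0.3856); ey = (0.3856,0.9227)
P = B + 3.05·ex + -2.73·ey = (2.4044,-4.4609)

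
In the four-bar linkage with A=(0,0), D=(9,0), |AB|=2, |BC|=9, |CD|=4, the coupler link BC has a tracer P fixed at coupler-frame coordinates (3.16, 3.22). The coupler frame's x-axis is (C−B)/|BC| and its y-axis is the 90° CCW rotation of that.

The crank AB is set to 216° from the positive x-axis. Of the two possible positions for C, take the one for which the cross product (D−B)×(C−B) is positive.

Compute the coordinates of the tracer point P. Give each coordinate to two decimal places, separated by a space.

-0.31 3.14

A=(0,0), D=(9.00,0)
B = A + 2.00·(cos216°, sin216°) = (-1.6180, -1.1756)
|BD| = 10.6829
circle(B,9.00) ∩ circle(D,4.00): a=8.3837, h=3.2732
  candidates: C₊=(6.3546,3.0003) cross=34.967; C₋=(7.0749,-3.5063) cross=-34.967
  mode + wants cross > 0 → take C=(6.3546,3.0003) (cross=34.967)
ex = (C−B)/|BC| = (0.8858,0.4640); ey = (-0.4640,0.8858)
P = B + 3.16·ex + 3.22·ey = (-0.3128,3.1430)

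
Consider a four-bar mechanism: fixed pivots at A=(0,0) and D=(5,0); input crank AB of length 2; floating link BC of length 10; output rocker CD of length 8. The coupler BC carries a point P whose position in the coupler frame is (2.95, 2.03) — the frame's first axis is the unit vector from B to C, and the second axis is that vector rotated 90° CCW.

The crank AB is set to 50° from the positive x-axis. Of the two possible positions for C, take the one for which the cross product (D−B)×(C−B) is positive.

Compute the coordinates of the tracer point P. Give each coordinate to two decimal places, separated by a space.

A=(0,0), D=(5.00,0)
B = A + 2.00·(cos50°, sin50°) = (1.2856, 1.5321)
|BD| = 4.0180
circle(B,10.00) ∩ circle(D,8.00): a=6.4888, h=7.6089
  candidates: C₊=(10.1855,6.0919) cross=30.572; C₋=(4.3829,-7.9762) cross=-30.572
  mode + wants cross > 0 → take C=(10.1855,6.0919) (cross=30.572)
ex = (C−B)/|BC| = (0.8900,0.4560); ey = (-0.4560,0.8900)
P = B + 2.95·ex + 2.03·ey = (2.9854,4.6839)

2.99 4.68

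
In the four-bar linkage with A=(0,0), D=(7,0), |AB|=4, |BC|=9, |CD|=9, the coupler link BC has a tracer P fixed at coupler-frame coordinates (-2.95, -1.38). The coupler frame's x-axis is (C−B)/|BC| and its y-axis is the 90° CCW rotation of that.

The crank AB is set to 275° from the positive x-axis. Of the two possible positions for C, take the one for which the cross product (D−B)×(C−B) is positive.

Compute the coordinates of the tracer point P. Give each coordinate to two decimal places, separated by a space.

A=(0,0), D=(7.00,0)
B = A + 4.00·(cos275°, sin275°) = (0.3486, -3.9848)
|BD| = 7.7537
circle(B,9.00) ∩ circle(D,9.00): a=3.8768, h=8.1222
  candidates: C₊=(-0.4999,4.9751) cross=62.977; C₋=(7.8485,-8.9599) cross=-62.977
  mode + wants cross > 0 → take C=(-0.4999,4.9751) (cross=62.977)
ex = (C−B)/|BC| = (-0.0943,0.9955); ey = (-0.9955,-0.0943)
P = B + -2.95·ex + -1.38·ey = (2.0006,-6.7915)

2.00 -6.79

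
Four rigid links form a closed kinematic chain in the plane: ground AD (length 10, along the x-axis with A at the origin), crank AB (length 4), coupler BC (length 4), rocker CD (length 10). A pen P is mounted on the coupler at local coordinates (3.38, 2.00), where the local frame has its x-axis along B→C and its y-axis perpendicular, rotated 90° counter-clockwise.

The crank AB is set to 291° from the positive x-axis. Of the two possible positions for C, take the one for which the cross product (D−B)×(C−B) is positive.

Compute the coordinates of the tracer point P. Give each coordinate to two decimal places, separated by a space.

-1.64 -1.30

A=(0,0), D=(10.00,0)
B = A + 4.00·(cos291°, sin291°) = (1.4335, -3.7343)
|BD| = 9.3451
circle(B,4.00) ∩ circle(D,10.00): a=0.1782, h=3.9960
  candidates: C₊=(0.0000,-0.0000) cross=37.343; C₋=(3.1936,-7.3262) cross=-37.343
  mode + wants cross > 0 → take C=(0.0000,-0.0000) (cross=37.343)
ex = (C−B)/|BC| = (-0.3584,0.9336); ey = (-0.9336,-0.3584)
P = B + 3.38·ex + 2.00·ey = (-1.6450,-1.2956)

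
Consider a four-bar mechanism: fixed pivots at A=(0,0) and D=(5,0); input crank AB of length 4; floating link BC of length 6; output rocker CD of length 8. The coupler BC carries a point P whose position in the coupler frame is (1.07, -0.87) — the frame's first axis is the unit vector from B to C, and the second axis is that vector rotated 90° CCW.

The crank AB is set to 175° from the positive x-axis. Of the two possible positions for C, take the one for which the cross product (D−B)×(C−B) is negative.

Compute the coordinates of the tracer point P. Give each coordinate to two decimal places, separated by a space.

A=(0,0), D=(5.00,0)
B = A + 4.00·(cos175°, sin175°) = (-3.9848, 0.3486)
|BD| = 8.9915
circle(B,6.00) ∩ circle(D,8.00): a=2.9388, h=5.2310
  candidates: C₊=(-0.8454,5.4618) cross=47.035; C₋=(-1.2511,-4.9924) cross=-47.035
  mode - wants cross < 0 → take C=(-1.2511,-4.9924) (cross=-47.035)
ex = (C−B)/|BC| = (0.4556,-0.8902); ey = (0.8902,0.4556)
P = B + 1.07·ex + -0.87·ey = (-4.2717,-1.0003)

-4.27 -1.00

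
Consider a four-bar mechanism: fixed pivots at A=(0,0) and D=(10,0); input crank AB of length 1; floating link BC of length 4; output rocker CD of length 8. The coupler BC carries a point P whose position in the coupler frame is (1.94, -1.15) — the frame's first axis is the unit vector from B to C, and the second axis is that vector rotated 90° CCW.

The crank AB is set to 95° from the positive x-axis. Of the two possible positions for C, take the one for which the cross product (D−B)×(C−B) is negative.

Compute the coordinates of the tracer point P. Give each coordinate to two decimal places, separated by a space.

0.15 -1.25

A=(0,0), D=(10.00,0)
B = A + 1.00·(cos95°, sin95°) = (-0.0872, 0.9962)
|BD| = 10.1362
circle(B,4.00) ∩ circle(D,8.00): a=2.7004, h=2.9509
  candidates: C₊=(2.8902,3.6674) cross=29.911; C₋=(2.3101,-2.2058) cross=-29.911
  mode - wants cross < 0 → take C=(2.3101,-2.2058) (cross=-29.911)
ex = (C−B)/|BC| = (0.5993,-0.8005); ey = (0.8005,0.5993)
P = B + 1.94·ex + -1.15·ey = (0.1549,-1.2460)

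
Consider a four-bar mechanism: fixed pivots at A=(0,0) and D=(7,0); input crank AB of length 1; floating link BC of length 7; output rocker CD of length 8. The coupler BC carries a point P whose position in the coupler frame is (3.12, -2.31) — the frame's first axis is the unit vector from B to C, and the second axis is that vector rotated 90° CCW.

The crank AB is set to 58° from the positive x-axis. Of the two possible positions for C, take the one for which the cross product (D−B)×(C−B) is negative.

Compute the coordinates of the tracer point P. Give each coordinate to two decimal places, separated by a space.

A=(0,0), D=(7.00,0)
B = A + 1.00·(cos58°, sin58°) = (0.5299, 0.8480)
|BD| = 6.5254
circle(B,7.00) ∩ circle(D,8.00): a=2.1134, h=6.6734
  candidates: C₊=(3.4926,7.1902) cross=43.546; C₋=(1.7581,-6.0434) cross=-43.546
  mode - wants cross < 0 → take C=(1.7581,-6.0434) (cross=-43.546)
ex = (C−B)/|BC| = (0.1755,-0.9845); ey = (0.9845,0.1755)
P = B + 3.12·ex + -2.31·ey = (-1.1968,-2.6288)

-1.20 -2.63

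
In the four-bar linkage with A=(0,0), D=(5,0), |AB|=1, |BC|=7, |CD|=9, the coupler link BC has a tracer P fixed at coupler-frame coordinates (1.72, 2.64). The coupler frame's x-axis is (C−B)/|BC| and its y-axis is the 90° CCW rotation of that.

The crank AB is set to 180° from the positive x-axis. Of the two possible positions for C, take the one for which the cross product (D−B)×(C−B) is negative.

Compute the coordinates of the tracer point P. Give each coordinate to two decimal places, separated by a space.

1.72 -1.59

A=(0,0), D=(5.00,0)
B = A + 1.00·(cos180°, sin180°) = (-1.0000, 0.0000)
|BD| = 6.0000
circle(B,7.00) ∩ circle(D,9.00): a=0.3333, h=6.9921
  candidates: C₊=(-0.6667,6.9921) cross=41.952; C₋=(-0.6667,-6.9921) cross=-41.952
  mode - wants cross < 0 → take C=(-0.6667,-6.9921) (cross=-41.952)
ex = (C−B)/|BC| = (0.0476,-0.9989); ey = (0.9989,0.0476)
P = B + 1.72·ex + 2.64·ey = (1.7189,-1.5923)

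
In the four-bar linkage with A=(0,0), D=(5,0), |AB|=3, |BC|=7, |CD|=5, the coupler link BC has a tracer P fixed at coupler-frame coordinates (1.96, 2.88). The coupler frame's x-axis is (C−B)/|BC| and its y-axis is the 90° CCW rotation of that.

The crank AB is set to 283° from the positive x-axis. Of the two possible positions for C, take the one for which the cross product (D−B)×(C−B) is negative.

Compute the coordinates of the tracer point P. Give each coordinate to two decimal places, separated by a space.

A=(0,0), D=(5.00,0)
B = A + 3.00·(cos283°, sin283°) = (0.6749, -2.9231)
|BD| = 5.2203
circle(B,7.00) ∩ circle(D,5.00): a=4.9089, h=4.9903
  candidates: C₊=(1.9477,3.9602) cross=26.051; C₋=(7.5363,-4.3090) cross=-26.051
  mode - wants cross < 0 → take C=(7.5363,-4.3090) (cross=-26.051)
ex = (C−B)/|BC| = (0.9802,-0.1980); ey = (0.1980,0.9802)
P = B + 1.96·ex + 2.88·ey = (3.1662,-0.4882)

3.17 -0.49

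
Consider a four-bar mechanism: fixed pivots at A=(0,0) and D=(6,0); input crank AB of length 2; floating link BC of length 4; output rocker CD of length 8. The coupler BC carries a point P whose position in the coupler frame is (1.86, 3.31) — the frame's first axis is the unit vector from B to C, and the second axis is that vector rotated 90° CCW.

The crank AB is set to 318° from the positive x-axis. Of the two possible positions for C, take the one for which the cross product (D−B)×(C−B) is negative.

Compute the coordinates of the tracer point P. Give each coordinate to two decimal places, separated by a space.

A=(0,0), D=(6.00,0)
B = A + 2.00·(cos318°, sin318°) = (1.4863, -1.3383)
|BD| = 4.7079
circle(B,4.00) ∩ circle(D,8.00): a=-2.7438, h=2.9106
  candidates: C₊=(-1.9717,0.6723) cross=13.703; C₋=(-0.3170,-4.9087) cross=-13.703
  mode - wants cross < 0 → take C=(-0.3170,-4.9087) (cross=-13.703)
ex = (C−B)/|BC| = (-0.4508,-0.8926); ey = (0.8926,-0.4508)
P = B + 1.86·ex + 3.31·ey = (3.6023,-4.4907)

3.60 -4.49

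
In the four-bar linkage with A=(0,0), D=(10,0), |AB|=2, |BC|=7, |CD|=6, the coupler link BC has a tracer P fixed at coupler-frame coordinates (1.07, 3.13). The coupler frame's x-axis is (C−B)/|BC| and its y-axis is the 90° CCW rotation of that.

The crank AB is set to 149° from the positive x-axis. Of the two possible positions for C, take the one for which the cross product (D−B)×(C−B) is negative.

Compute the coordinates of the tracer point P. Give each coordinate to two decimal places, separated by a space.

0.71 3.28

A=(0,0), D=(10.00,0)
B = A + 2.00·(cos149°, sin149°) = (-1.7143, 1.0301)
|BD| = 11.7595
circle(B,7.00) ∩ circle(D,6.00): a=6.4325, h=2.7609
  candidates: C₊=(4.9353,3.2170) cross=32.467; C₋=(4.4516,-2.2837) cross=-32.467
  mode - wants cross < 0 → take C=(4.4516,-2.2837) (cross=-32.467)
ex = (C−B)/|BC| = (0.8808,-0.4734); ey = (0.4734,0.8808)
P = B + 1.07·ex + 3.13·ey = (0.7099,3.2806)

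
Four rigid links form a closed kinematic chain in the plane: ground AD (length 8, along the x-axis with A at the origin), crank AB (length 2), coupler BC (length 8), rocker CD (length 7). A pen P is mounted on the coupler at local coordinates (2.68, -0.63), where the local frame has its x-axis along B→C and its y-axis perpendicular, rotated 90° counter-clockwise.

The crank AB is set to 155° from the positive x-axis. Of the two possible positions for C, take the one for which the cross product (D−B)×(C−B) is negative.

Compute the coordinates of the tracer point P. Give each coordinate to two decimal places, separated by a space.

A=(0,0), D=(8.00,0)
B = A + 2.00·(cos155°, sin155°) = (-1.8126, 0.8452)
|BD| = 9.8490
circle(B,8.00) ∩ circle(D,7.00): a=5.6860, h=5.6276
  candidates: C₊=(4.3353,5.9641) cross=55.426; C₋=(3.3694,-5.2496) cross=-55.426
  mode - wants cross < 0 → take C=(3.3694,-5.2496) (cross=-55.426)
ex = (C−B)/|BC| = (0.6478,-0.7618); ey = (0.7618,0.6478)
P = B + 2.68·ex + -0.63·ey = (-0.5566,-1.6046)

-0.56 -1.60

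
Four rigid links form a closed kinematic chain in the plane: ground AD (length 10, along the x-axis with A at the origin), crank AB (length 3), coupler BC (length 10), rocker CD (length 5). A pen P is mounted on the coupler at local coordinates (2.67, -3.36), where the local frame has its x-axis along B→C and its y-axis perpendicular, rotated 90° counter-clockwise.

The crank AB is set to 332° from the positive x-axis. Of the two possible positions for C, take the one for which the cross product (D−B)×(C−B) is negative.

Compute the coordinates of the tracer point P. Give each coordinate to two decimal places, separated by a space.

A=(0,0), D=(10.00,0)
B = A + 3.00·(cos332°, sin332°) = (2.6488, -1.4084)
|BD| = 7.4849
circle(B,10.00) ∩ circle(D,5.00): a=8.7525, h=4.8366
  candidates: C₊=(10.3349,4.9888) cross=36.201; C₋=(12.1551,-4.5117) cross=-36.201
  mode - wants cross < 0 → take C=(12.1551,-4.5117) (cross=-36.201)
ex = (C−B)/|BC| = (0.9506,-0.3103); ey = (0.3103,0.9506)
P = B + 2.67·ex + -3.36·ey = (4.1443,-5.4311)

4.14 -5.43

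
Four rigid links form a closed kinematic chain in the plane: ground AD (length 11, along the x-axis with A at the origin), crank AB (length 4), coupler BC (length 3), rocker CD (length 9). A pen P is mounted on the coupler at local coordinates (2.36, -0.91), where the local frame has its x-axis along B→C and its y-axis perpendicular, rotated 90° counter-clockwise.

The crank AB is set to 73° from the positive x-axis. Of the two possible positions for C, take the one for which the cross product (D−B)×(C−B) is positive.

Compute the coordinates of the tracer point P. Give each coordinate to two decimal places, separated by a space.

3.67 4.23

A=(0,0), D=(11.00,0)
B = A + 4.00·(cos73°, sin73°) = (1.1695, 3.8252)
|BD| = 10.5485
circle(B,3.00) ∩ circle(D,9.00): a=1.8615, h=2.3527
  candidates: C₊=(3.7574,5.3427) cross=24.817; C₋=(2.0511,0.9577) cross=-24.817
  mode + wants cross > 0 → take C=(3.7574,5.3427) (cross=24.817)
ex = (C−B)/|BC| = (0.8626,0.5058); ey = (-0.5058,0.8626)
P = B + 2.36·ex + -0.91·ey = (3.6656,4.2340)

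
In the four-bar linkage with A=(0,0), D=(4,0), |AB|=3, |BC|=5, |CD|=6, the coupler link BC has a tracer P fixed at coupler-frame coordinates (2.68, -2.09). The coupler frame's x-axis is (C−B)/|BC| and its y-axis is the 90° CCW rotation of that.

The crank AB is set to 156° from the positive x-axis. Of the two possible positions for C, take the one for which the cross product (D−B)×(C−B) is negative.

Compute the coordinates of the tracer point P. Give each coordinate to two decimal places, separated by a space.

-3.71 -2.04

A=(0,0), D=(4.00,0)
B = A + 3.00·(cos156°, sin156°) = (-2.7406, 1.2202)
|BD| = 6.8502
circle(B,5.00) ∩ circle(D,6.00): a=2.6222, h=4.2572
  candidates: C₊=(0.5980,4.9423) cross=29.163; C₋=(-0.9187,-3.4360) cross=-29.163
  mode - wants cross < 0 → take C=(-0.9187,-3.4360) (cross=-29.163)
ex = (C−B)/|BC| = (0.3644,-0.9312); ey = (0.9312,0.3644)
P = B + 2.68·ex + -2.09·ey = (-3.7104,-2.0371)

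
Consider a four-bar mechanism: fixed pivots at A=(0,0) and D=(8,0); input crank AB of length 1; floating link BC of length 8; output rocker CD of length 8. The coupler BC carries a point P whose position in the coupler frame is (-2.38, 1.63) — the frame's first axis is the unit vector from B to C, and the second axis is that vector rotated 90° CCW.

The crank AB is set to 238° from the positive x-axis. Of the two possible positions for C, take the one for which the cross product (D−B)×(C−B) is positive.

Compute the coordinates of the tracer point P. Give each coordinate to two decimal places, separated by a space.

-3.06 -2.24

A=(0,0), D=(8.00,0)
B = A + 1.00·(cos238°, sin238°) = (-0.5299, -0.8480)
|BD| = 8.5720
circle(B,8.00) ∩ circle(D,8.00): a=4.2860, h=6.7550
  candidates: C₊=(3.0667,6.2979) cross=57.904; C₋=(4.4033,-7.1459) cross=-57.904
  mode + wants cross > 0 → take C=(3.0667,6.2979) (cross=57.904)
ex = (C−B)/|BC| = (0.4496,0.8932); ey = (-0.8932,0.4496)
P = B + -2.38·ex + 1.63·ey = (-3.0559,-2.2411)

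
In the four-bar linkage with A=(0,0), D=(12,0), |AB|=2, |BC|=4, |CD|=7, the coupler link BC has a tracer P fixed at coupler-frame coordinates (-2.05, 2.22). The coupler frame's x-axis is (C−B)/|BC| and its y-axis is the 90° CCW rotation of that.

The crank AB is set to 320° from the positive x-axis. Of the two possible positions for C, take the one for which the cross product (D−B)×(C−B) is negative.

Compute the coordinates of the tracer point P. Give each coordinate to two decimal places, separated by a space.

0.13 1.39

A=(0,0), D=(12.00,0)
B = A + 2.00·(cos320°, sin320°) = (1.5321, -1.2856)
|BD| = 10.5466
circle(B,4.00) ∩ circle(D,7.00): a=3.7088, h=1.4983
  candidates: C₊=(5.0306,0.6536) cross=15.802; C₋=(5.3959,-2.3206) cross=-15.802
  mode - wants cross < 0 → take C=(5.3959,-2.3206) (cross=-15.802)
ex = (C−B)/|BC| = (0.9659,-0.2588); ey = (0.2588,0.9659)
P = B + -2.05·ex + 2.22·ey = (0.1264,1.3893)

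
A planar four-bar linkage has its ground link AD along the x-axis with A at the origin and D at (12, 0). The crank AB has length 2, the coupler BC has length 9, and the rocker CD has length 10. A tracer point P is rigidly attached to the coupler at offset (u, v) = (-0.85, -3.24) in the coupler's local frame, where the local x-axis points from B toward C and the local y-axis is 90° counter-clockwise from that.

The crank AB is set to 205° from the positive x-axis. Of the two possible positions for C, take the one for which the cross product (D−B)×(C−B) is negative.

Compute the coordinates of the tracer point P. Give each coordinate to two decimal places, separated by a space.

-4.63 -2.65

A=(0,0), D=(12.00,0)
B = A + 2.00·(cos205°, sin205°) = (-1.8126, -0.8452)
|BD| = 13.8385
circle(B,9.00) ∩ circle(D,10.00): a=6.2327, h=6.4925
  candidates: C₊=(4.0119,6.0159) cross=89.847; C₋=(4.8050,-6.9450) cross=-89.847
  mode - wants cross < 0 → take C=(4.8050,-6.9450) (cross=-89.847)
ex = (C−B)/|BC| = (0.7353,-0.6777); ey = (0.6777,0.7353)
P = B + -0.85·ex + -3.24·ey = (-4.6335,-2.6515)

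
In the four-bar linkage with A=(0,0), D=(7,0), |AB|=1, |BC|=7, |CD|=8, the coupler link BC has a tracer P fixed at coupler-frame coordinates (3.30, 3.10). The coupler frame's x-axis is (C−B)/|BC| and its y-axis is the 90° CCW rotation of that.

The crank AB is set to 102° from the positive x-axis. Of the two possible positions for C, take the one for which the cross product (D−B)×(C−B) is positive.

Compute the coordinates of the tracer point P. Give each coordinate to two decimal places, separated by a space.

-1.27 5.38

A=(0,0), D=(7.00,0)
B = A + 1.00·(cos102°, sin102°) = (-0.2079, 0.9781)
|BD| = 7.2740
circle(B,7.00) ∩ circle(D,8.00): a=2.6059, h=6.4969
  candidates: C₊=(3.2480,7.0656) cross=47.258; C₋=(1.5007,-5.8101) cross=-47.258
  mode + wants cross > 0 → take C=(3.2480,7.0656) (cross=47.258)
ex = (C−B)/|BC| = (0.4937,0.8696); ey = (-0.8696,0.4937)
P = B + 3.30·ex + 3.10·ey = (-1.2746,5.3784)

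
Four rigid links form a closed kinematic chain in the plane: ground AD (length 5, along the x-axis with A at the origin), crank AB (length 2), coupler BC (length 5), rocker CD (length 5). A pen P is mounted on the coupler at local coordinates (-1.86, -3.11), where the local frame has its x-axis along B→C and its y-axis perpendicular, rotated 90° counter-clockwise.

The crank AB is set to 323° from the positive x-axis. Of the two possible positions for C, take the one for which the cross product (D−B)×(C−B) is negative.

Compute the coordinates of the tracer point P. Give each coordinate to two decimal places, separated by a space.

A=(0,0), D=(5.00,0)
B = A + 2.00·(cos323°, sin323°) = (1.5973, -1.2036)
|BD| = 3.6093
circle(B,5.00) ∩ circle(D,5.00): a=1.8047, h=4.6630
  candidates: C₊=(1.7436,3.7942) cross=16.830; C₋=(4.8536,-4.9979) cross=-16.830
  mode - wants cross < 0 → take C=(4.8536,-4.9979) (cross=-16.830)
ex = (C−B)/|BC| = (0.6513,-0.7588); ey = (0.7588,0.6513)
P = B + -1.86·ex + -3.11·ey = (-1.9741,-1.8176)

-1.97 -1.82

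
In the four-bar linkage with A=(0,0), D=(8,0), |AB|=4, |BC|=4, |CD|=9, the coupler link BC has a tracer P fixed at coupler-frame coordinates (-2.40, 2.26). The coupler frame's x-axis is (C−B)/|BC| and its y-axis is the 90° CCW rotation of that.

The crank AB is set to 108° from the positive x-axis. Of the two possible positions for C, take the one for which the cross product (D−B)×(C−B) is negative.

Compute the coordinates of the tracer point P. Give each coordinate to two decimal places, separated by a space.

A=(0,0), D=(8.00,0)
B = A + 4.00·(cos108°, sin108°) = (-1.2361, 3.8042)
|BD| = 9.9888
circle(B,4.00) ∩ circle(D,9.00): a=1.7408, h=3.6013
  candidates: C₊=(1.7451,6.4712) cross=35.973; C₋=(-0.9980,-0.1887) cross=-35.973
  mode - wants cross < 0 → take C=(-0.9980,-0.1887) (cross=-35.973)
ex = (C−B)/|BC| = (0.0595,-0.9982); ey = (0.9982,0.0595)
P = B + -2.40·ex + 2.26·ey = (0.8771,6.3345)

0.88 6.33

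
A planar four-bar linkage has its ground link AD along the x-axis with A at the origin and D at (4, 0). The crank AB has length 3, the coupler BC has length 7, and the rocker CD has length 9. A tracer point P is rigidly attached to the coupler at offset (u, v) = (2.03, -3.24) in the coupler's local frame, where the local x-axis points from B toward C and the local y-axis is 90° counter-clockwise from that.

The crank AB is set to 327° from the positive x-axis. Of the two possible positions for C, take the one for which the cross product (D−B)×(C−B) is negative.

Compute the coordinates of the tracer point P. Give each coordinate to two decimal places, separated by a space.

A=(0,0), D=(4.00,0)
B = A + 3.00·(cos327°, sin327°) = (2.5160, -1.6339)
|BD| = 2.2072
circle(B,7.00) ∩ circle(D,9.00): a=-6.1453, h=3.3520
  candidates: C₊=(-4.0969,-3.9293) cross=7.399; C₋=(0.8657,-8.4366) cross=-7.399
  mode - wants cross < 0 → take C=(0.8657,-8.4366) (cross=-7.399)
ex = (C−B)/|BC| = (-0.2358,-0.9718); ey = (0.9718,-0.2358)
P = B + 2.03·ex + -3.24·ey = (-1.1112,-2.8428)

-1.11 -2.84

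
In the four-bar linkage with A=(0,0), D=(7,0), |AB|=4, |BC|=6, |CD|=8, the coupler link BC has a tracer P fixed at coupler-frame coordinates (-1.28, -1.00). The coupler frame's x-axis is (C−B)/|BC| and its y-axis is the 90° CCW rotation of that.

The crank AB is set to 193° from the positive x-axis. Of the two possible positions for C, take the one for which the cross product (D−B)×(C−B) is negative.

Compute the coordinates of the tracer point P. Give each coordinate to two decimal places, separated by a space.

-5.52 -0.81

A=(0,0), D=(7.00,0)
B = A + 4.00·(cos193°, sin193°) = (-3.8975, -0.8998)
|BD| = 10.9346
circle(B,6.00) ∩ circle(D,8.00): a=4.1869, h=4.2976
  candidates: C₊=(-0.0784,3.7278) cross=46.993; C₋=(0.6289,-4.8383) cross=-46.993
  mode - wants cross < 0 → take C=(0.6289,-4.8383) (cross=-46.993)
ex = (C−B)/|BC| = (0.7544,-0.6564); ey = (0.6564,0.7544)
P = B + -1.28·ex + -1.00·ey = (-5.5195,-0.8140)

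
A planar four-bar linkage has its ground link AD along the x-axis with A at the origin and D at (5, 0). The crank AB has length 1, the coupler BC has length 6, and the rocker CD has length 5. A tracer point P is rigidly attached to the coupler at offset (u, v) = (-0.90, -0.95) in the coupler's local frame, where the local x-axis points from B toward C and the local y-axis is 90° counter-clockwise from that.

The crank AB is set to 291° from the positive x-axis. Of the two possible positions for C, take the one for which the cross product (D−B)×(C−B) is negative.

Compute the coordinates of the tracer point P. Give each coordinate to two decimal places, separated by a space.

-0.95 -1.02

A=(0,0), D=(5.00,0)
B = A + 1.00·(cos291°, sin291°) = (0.3584, -0.9336)
|BD| = 4.7346
circle(B,6.00) ∩ circle(D,5.00): a=3.5290, h=4.8525
  candidates: C₊=(2.8612,4.5195) cross=22.974; C₋=(4.7749,-4.9949) cross=-22.974
  mode - wants cross < 0 → take C=(4.7749,-4.9949) (cross=-22.974)
ex = (C−B)/|BC| = (0.7361,-0.6769); ey = (0.6769,0.7361)
P = B + -0.90·ex + -0.95·ey = (-0.9472,-1.0237)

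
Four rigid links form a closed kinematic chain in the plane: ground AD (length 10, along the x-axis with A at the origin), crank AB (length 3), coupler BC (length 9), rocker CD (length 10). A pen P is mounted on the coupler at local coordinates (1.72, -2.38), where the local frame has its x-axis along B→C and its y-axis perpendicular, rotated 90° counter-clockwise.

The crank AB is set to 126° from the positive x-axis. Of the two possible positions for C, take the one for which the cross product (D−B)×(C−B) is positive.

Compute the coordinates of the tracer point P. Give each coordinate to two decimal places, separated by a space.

1.12 1.86

A=(0,0), D=(10.00,0)
B = A + 3.00·(cos126°, sin126°) = (-1.7634, 2.4271)
|BD| = 12.0111
circle(B,9.00) ∩ circle(D,10.00): a=5.2146, h=7.3354
  candidates: C₊=(4.8259,8.5574) cross=88.106; C₋=(1.8615,-5.8107) cross=-88.106
  mode + wants cross > 0 → take C=(4.8259,8.5574) (cross=88.106)
ex = (C−B)/|BC| = (0.7321,0.6811); ey = (-0.6811,0.7321)
P = B + 1.72·ex + -2.38·ey = (1.1171,1.8561)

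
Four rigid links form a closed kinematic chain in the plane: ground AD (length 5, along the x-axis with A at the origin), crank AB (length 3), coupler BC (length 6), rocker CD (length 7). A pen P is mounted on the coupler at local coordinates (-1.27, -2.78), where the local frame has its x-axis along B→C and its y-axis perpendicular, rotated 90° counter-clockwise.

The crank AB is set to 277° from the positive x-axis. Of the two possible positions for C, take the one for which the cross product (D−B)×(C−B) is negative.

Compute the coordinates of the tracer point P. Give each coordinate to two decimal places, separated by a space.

A=(0,0), D=(5.00,0)
B = A + 3.00·(cos277°, sin277°) = (0.3656, -2.9776)
|BD| = 5.5085
circle(B,6.00) ∩ circle(D,7.00): a=1.5743, h=5.7898
  candidates: C₊=(-1.4396,2.7444) cross=31.893; C₋=(4.8197,-6.9977) cross=-31.893
  mode - wants cross < 0 → take C=(4.8197,-6.9977) (cross=-31.893)
ex = (C−B)/|BC| = (0.7424,-0.6700); ey = (0.6700,0.7424)
P = B + -1.27·ex + -2.78·ey = (-2.4398,-4.1905)

-2.44 -4.19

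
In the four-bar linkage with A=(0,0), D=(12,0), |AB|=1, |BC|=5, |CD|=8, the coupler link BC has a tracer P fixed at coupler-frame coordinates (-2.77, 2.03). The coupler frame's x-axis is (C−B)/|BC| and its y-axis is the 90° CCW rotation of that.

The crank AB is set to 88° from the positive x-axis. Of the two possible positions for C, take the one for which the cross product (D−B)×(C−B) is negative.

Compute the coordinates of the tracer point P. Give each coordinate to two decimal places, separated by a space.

-1.15 4.22

A=(0,0), D=(12.00,0)
B = A + 1.00·(cos88°, sin88°) = (0.0349, 0.9994)
|BD| = 12.0068
circle(B,5.00) ∩ circle(D,8.00): a=4.3793, h=2.4128
  candidates: C₊=(4.5998,3.0393) cross=28.970; C₋=(4.1982,-1.7696) cross=-28.970
  mode - wants cross < 0 → take C=(4.1982,-1.7696) (cross=-28.970)
ex = (C−B)/|BC| = (0.8327,-0.5538); ey = (0.5538,0.8327)
P = B + -2.77·ex + 2.03·ey = (-1.1473,4.2237)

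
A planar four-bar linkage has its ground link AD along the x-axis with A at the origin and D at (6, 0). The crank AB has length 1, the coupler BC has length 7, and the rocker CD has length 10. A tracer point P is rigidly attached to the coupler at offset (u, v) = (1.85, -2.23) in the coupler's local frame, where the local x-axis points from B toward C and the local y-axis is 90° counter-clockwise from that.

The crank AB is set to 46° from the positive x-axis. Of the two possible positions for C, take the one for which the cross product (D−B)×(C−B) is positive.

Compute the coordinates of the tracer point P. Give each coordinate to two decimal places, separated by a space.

A=(0,0), D=(6.00,0)
B = A + 1.00·(cos46°, sin46°) = (0.6947, 0.7193)
|BD| = 5.3539
circle(B,7.00) ∩ circle(D,10.00): a=-2.0860, h=6.6820
  candidates: C₊=(-0.4746,7.6210) cross=35.775; C₋=(-2.2702,-5.6218) cross=-35.775
  mode + wants cross > 0 → take C=(-0.4746,7.6210) (cross=35.775)
ex = (C−B)/|BC| = (-0.1670,0.9860); ey = (-0.9860,-0.1670)
P = B + 1.85·ex + -2.23·ey = (2.5843,2.9158)

2.58 2.92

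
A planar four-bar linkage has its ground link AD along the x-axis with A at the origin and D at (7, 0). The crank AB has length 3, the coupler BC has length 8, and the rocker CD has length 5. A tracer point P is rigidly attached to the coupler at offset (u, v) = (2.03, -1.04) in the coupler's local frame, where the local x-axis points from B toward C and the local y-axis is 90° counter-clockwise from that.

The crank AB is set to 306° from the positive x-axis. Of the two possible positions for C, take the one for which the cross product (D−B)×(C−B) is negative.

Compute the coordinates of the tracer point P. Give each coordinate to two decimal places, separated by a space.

A=(0,0), D=(7.00,0)
B = A + 3.00·(cos306°, sin306°) = (1.7634, -2.4271)
|BD| = 5.7717
circle(B,8.00) ∩ circle(D,5.00): a=6.2644, h=4.9757
  candidates: C₊=(5.3547,4.7215) cross=28.718; C₋=(9.5393,-4.3072) cross=-28.718
  mode - wants cross < 0 → take C=(9.5393,-4.3072) (cross=-28.718)
ex = (C−B)/|BC| = (0.9720,-0.2350); ey = (0.2350,0.9720)
P = B + 2.03·ex + -1.04·ey = (3.4921,-3.9150)

3.49 -3.92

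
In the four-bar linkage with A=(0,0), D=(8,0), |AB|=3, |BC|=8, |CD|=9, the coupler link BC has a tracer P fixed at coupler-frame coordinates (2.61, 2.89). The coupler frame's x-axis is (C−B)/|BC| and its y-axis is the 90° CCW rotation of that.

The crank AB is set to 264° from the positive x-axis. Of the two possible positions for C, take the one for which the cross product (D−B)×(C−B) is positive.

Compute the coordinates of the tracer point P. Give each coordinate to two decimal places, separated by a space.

-2.92 -0.09

A=(0,0), D=(8.00,0)
B = A + 3.00·(cos264°, sin264°) = (-0.3136, -2.9836)
|BD| = 8.8327
circle(B,8.00) ∩ circle(D,9.00): a=3.4540, h=7.2159
  candidates: C₊=(0.5000,4.9750) cross=63.736; C₋=(5.3749,-8.6086) cross=-63.736
  mode + wants cross > 0 → take C=(0.5000,4.9750) (cross=63.736)
ex = (C−B)/|BC| = (0.1017,0.9948); ey = (-0.9948,0.1017)
P = B + 2.61·ex + 2.89·ey = (-2.9232,-0.0932)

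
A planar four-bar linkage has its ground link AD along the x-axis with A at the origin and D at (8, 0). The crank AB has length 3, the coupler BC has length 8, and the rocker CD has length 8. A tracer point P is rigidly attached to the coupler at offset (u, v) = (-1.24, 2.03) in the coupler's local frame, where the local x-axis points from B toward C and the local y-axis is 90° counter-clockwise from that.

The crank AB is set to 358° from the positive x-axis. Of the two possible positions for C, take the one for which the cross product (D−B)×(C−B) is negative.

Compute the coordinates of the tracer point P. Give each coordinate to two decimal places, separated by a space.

A=(0,0), D=(8.00,0)
B = A + 3.00·(cos358°, sin358°) = (2.9982, -0.1047)
|BD| = 5.0029
circle(B,8.00) ∩ circle(D,8.00): a=2.5015, h=7.5989
  candidates: C₊=(5.3401,7.5448) cross=38.017; C₋=(5.6581,-7.6495) cross=-38.017
  mode - wants cross < 0 → take C=(5.6581,-7.6495) (cross=-38.017)
ex = (C−B)/|BC| = (0.3325,-0.9431); ey = (0.9431,0.3325)
P = B + -1.24·ex + 2.03·ey = (4.5004,1.7397)

4.50 1.74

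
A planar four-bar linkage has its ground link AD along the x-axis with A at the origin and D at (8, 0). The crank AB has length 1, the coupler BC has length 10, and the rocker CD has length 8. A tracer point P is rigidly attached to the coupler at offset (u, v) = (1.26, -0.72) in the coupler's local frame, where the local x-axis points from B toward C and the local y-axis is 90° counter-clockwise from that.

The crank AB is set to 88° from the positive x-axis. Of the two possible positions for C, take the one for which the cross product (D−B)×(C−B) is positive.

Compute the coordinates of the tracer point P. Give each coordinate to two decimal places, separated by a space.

1.44 1.36

A=(0,0), D=(8.00,0)
B = A + 1.00·(cos88°, sin88°) = (0.0349, 0.9994)
|BD| = 8.0276
circle(B,10.00) ∩ circle(D,8.00): a=6.2561, h=7.8014
  candidates: C₊=(7.2135,7.9612) cross=62.626; C₋=(5.2710,-7.5202) cross=-62.626
  mode + wants cross > 0 → take C=(7.2135,7.9612) (cross=62.626)
ex = (C−B)/|BC| = (0.7179,0.6962); ey = (-0.6962,0.7179)
P = B + 1.26·ex + -0.72·ey = (1.4407,1.3597)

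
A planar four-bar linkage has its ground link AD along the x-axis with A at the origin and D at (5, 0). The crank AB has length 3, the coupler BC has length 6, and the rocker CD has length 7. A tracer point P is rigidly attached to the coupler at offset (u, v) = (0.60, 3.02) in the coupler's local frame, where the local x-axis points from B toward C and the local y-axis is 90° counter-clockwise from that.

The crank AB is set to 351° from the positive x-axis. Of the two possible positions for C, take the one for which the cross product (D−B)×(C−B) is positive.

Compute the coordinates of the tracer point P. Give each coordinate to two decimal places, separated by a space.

A=(0,0), D=(5.00,0)
B = A + 3.00·(cos351°, sin351°) = (2.9631, -0.4693)
|BD| = 2.0903
circle(B,6.00) ∩ circle(D,7.00): a=-2.0645, h=5.6337
  candidates: C₊=(-0.3135,4.5570) cross=11.776; C₋=(2.2162,-6.4226) cross=-11.776
  mode + wants cross > 0 → take C=(-0.3135,4.5570) (cross=11.776)
ex = (C−B)/|BC| = (-0.5461,0.8377); ey = (-0.8377,-0.5461)
P = B + 0.60·ex + 3.02·ey = (0.1055,-1.6159)

0.11 -1.62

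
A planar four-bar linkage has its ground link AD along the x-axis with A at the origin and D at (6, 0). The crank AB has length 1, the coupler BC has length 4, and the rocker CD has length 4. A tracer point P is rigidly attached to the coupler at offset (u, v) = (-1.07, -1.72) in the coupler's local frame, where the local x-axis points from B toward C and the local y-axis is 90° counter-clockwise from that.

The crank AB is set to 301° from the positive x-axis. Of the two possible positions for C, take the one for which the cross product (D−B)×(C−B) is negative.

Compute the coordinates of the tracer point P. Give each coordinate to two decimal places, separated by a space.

-1.38 -1.58

A=(0,0), D=(6.00,0)
B = A + 1.00·(cos301°, sin301°) = (0.5150, -0.8572)
|BD| = 5.5515
circle(B,4.00) ∩ circle(D,4.00): a=2.7758, h=2.8801
  candidates: C₊=(2.8128,2.4170) cross=15.989; C₋=(3.7022,-3.2742) cross=-15.989
  mode - wants cross < 0 → take C=(3.7022,-3.2742) (cross=-15.989)
ex = (C−B)/|BC| = (0.7968,-0.6043); ey = (0.6043,0.7968)
P = B + -1.07·ex + -1.72·ey = (-1.3768,-1.5811)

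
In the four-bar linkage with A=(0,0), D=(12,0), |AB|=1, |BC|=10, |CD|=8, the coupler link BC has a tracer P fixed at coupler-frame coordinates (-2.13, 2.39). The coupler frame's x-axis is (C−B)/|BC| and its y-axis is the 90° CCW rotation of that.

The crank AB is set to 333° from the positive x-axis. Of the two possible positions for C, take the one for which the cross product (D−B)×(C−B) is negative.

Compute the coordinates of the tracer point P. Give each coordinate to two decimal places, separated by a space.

0.90 2.75

A=(0,0), D=(12.00,0)
B = A + 1.00·(cos333°, sin333°) = (0.8910, -0.4540)
|BD| = 11.1183
circle(B,10.00) ∩ circle(D,8.00): a=7.1781, h=6.9624
  candidates: C₊=(7.7788,6.7957) cross=77.410; C₋=(8.3474,-7.1175) cross=-77.410
  mode - wants cross < 0 → take C=(8.3474,-7.1175) (cross=-77.410)
ex = (C−B)/|BC| = (0.7456,-0.6663); ey = (0.6663,0.7456)
P = B + -2.13·ex + 2.39·ey = (0.8954,2.7474)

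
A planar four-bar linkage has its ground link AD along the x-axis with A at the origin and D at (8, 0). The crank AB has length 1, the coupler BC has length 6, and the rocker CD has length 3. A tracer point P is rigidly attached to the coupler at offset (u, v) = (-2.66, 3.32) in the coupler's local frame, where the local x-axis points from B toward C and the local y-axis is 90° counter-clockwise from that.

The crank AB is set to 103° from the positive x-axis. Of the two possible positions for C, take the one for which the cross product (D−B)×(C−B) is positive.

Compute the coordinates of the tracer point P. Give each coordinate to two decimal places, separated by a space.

-3.38 3.83

A=(0,0), D=(8.00,0)
B = A + 1.00·(cos103°, sin103°) = (-0.2250, 0.9744)
|BD| = 8.2825
circle(B,6.00) ∩ circle(D,3.00): a=5.7712, h=1.6412
  candidates: C₊=(5.6992,1.9252) cross=13.593; C₋=(5.3131,-1.3343) cross=-13.593
  mode + wants cross > 0 → take C=(5.6992,1.9252) (cross=13.593)
ex = (C−B)/|BC| = (0.9874,0.1585); ey = (-0.1585,0.9874)
P = B + -2.66·ex + 3.32·ey = (-3.3775,3.8309)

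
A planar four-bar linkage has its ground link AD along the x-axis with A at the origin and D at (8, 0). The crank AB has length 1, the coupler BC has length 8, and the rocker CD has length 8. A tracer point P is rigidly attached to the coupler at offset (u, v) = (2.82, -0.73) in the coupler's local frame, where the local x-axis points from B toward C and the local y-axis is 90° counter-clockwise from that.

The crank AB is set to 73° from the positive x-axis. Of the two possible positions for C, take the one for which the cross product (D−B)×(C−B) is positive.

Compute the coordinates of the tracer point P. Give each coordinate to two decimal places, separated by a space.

A=(0,0), D=(8.00,0)
B = A + 1.00·(cos73°, sin73°) = (0.2924, 0.9563)
|BD| = 7.7667
circle(B,8.00) ∩ circle(D,8.00): a=3.8834, h=6.9942
  candidates: C₊=(5.0074,7.4192) cross=54.322; C₋=(3.2850,-6.4629) cross=-54.322
  mode + wants cross > 0 → take C=(5.0074,7.4192) (cross=54.322)
ex = (C−B)/|BC| = (0.5894,0.8079); ey = (-0.8079,0.5894)
P = B + 2.82·ex + -0.73·ey = (2.5441,2.8042)

2.54 2.80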